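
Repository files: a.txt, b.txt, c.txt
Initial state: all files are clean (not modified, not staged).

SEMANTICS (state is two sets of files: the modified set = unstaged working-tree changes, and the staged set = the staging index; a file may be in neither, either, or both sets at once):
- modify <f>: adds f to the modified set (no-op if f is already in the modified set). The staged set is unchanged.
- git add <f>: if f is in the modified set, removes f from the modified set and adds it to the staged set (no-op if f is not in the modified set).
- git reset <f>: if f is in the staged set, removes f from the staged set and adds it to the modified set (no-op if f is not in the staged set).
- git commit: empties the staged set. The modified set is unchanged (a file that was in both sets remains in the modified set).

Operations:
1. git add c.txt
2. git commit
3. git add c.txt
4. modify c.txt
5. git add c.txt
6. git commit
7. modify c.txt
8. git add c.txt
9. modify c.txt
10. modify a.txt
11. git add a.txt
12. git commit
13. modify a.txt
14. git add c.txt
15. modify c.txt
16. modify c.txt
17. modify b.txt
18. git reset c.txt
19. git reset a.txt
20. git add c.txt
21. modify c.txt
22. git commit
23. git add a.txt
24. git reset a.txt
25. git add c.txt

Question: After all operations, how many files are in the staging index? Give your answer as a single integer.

Answer: 1

Derivation:
After op 1 (git add c.txt): modified={none} staged={none}
After op 2 (git commit): modified={none} staged={none}
After op 3 (git add c.txt): modified={none} staged={none}
After op 4 (modify c.txt): modified={c.txt} staged={none}
After op 5 (git add c.txt): modified={none} staged={c.txt}
After op 6 (git commit): modified={none} staged={none}
After op 7 (modify c.txt): modified={c.txt} staged={none}
After op 8 (git add c.txt): modified={none} staged={c.txt}
After op 9 (modify c.txt): modified={c.txt} staged={c.txt}
After op 10 (modify a.txt): modified={a.txt, c.txt} staged={c.txt}
After op 11 (git add a.txt): modified={c.txt} staged={a.txt, c.txt}
After op 12 (git commit): modified={c.txt} staged={none}
After op 13 (modify a.txt): modified={a.txt, c.txt} staged={none}
After op 14 (git add c.txt): modified={a.txt} staged={c.txt}
After op 15 (modify c.txt): modified={a.txt, c.txt} staged={c.txt}
After op 16 (modify c.txt): modified={a.txt, c.txt} staged={c.txt}
After op 17 (modify b.txt): modified={a.txt, b.txt, c.txt} staged={c.txt}
After op 18 (git reset c.txt): modified={a.txt, b.txt, c.txt} staged={none}
After op 19 (git reset a.txt): modified={a.txt, b.txt, c.txt} staged={none}
After op 20 (git add c.txt): modified={a.txt, b.txt} staged={c.txt}
After op 21 (modify c.txt): modified={a.txt, b.txt, c.txt} staged={c.txt}
After op 22 (git commit): modified={a.txt, b.txt, c.txt} staged={none}
After op 23 (git add a.txt): modified={b.txt, c.txt} staged={a.txt}
After op 24 (git reset a.txt): modified={a.txt, b.txt, c.txt} staged={none}
After op 25 (git add c.txt): modified={a.txt, b.txt} staged={c.txt}
Final staged set: {c.txt} -> count=1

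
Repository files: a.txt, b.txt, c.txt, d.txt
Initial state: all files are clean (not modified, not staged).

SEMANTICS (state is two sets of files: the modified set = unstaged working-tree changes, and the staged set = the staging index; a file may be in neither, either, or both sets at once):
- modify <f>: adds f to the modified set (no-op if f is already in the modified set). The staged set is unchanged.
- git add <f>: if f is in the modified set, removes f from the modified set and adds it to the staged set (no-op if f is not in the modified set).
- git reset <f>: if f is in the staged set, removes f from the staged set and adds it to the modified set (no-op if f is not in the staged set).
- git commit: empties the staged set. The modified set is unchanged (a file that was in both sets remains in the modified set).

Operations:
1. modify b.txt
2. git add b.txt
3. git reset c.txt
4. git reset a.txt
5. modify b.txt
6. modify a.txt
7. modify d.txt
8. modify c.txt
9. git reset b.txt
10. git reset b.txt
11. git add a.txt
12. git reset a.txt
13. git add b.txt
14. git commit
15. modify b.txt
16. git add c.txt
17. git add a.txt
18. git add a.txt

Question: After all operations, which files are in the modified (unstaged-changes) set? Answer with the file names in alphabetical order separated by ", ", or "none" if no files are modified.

Answer: b.txt, d.txt

Derivation:
After op 1 (modify b.txt): modified={b.txt} staged={none}
After op 2 (git add b.txt): modified={none} staged={b.txt}
After op 3 (git reset c.txt): modified={none} staged={b.txt}
After op 4 (git reset a.txt): modified={none} staged={b.txt}
After op 5 (modify b.txt): modified={b.txt} staged={b.txt}
After op 6 (modify a.txt): modified={a.txt, b.txt} staged={b.txt}
After op 7 (modify d.txt): modified={a.txt, b.txt, d.txt} staged={b.txt}
After op 8 (modify c.txt): modified={a.txt, b.txt, c.txt, d.txt} staged={b.txt}
After op 9 (git reset b.txt): modified={a.txt, b.txt, c.txt, d.txt} staged={none}
After op 10 (git reset b.txt): modified={a.txt, b.txt, c.txt, d.txt} staged={none}
After op 11 (git add a.txt): modified={b.txt, c.txt, d.txt} staged={a.txt}
After op 12 (git reset a.txt): modified={a.txt, b.txt, c.txt, d.txt} staged={none}
After op 13 (git add b.txt): modified={a.txt, c.txt, d.txt} staged={b.txt}
After op 14 (git commit): modified={a.txt, c.txt, d.txt} staged={none}
After op 15 (modify b.txt): modified={a.txt, b.txt, c.txt, d.txt} staged={none}
After op 16 (git add c.txt): modified={a.txt, b.txt, d.txt} staged={c.txt}
After op 17 (git add a.txt): modified={b.txt, d.txt} staged={a.txt, c.txt}
After op 18 (git add a.txt): modified={b.txt, d.txt} staged={a.txt, c.txt}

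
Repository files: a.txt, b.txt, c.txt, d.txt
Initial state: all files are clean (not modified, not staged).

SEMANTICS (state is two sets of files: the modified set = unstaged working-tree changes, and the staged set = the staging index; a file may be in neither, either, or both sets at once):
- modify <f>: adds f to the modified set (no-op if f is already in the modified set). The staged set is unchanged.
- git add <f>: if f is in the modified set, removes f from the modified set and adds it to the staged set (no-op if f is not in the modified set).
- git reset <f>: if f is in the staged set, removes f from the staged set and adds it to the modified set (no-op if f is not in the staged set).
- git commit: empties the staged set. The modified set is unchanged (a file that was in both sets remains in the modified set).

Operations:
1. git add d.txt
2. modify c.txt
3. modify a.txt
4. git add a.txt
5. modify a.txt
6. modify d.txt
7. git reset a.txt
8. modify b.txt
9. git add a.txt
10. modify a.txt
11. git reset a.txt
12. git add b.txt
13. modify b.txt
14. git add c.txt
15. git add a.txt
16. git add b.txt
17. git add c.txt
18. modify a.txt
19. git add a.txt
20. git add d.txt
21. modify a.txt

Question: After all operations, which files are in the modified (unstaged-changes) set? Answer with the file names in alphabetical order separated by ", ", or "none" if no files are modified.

After op 1 (git add d.txt): modified={none} staged={none}
After op 2 (modify c.txt): modified={c.txt} staged={none}
After op 3 (modify a.txt): modified={a.txt, c.txt} staged={none}
After op 4 (git add a.txt): modified={c.txt} staged={a.txt}
After op 5 (modify a.txt): modified={a.txt, c.txt} staged={a.txt}
After op 6 (modify d.txt): modified={a.txt, c.txt, d.txt} staged={a.txt}
After op 7 (git reset a.txt): modified={a.txt, c.txt, d.txt} staged={none}
After op 8 (modify b.txt): modified={a.txt, b.txt, c.txt, d.txt} staged={none}
After op 9 (git add a.txt): modified={b.txt, c.txt, d.txt} staged={a.txt}
After op 10 (modify a.txt): modified={a.txt, b.txt, c.txt, d.txt} staged={a.txt}
After op 11 (git reset a.txt): modified={a.txt, b.txt, c.txt, d.txt} staged={none}
After op 12 (git add b.txt): modified={a.txt, c.txt, d.txt} staged={b.txt}
After op 13 (modify b.txt): modified={a.txt, b.txt, c.txt, d.txt} staged={b.txt}
After op 14 (git add c.txt): modified={a.txt, b.txt, d.txt} staged={b.txt, c.txt}
After op 15 (git add a.txt): modified={b.txt, d.txt} staged={a.txt, b.txt, c.txt}
After op 16 (git add b.txt): modified={d.txt} staged={a.txt, b.txt, c.txt}
After op 17 (git add c.txt): modified={d.txt} staged={a.txt, b.txt, c.txt}
After op 18 (modify a.txt): modified={a.txt, d.txt} staged={a.txt, b.txt, c.txt}
After op 19 (git add a.txt): modified={d.txt} staged={a.txt, b.txt, c.txt}
After op 20 (git add d.txt): modified={none} staged={a.txt, b.txt, c.txt, d.txt}
After op 21 (modify a.txt): modified={a.txt} staged={a.txt, b.txt, c.txt, d.txt}

Answer: a.txt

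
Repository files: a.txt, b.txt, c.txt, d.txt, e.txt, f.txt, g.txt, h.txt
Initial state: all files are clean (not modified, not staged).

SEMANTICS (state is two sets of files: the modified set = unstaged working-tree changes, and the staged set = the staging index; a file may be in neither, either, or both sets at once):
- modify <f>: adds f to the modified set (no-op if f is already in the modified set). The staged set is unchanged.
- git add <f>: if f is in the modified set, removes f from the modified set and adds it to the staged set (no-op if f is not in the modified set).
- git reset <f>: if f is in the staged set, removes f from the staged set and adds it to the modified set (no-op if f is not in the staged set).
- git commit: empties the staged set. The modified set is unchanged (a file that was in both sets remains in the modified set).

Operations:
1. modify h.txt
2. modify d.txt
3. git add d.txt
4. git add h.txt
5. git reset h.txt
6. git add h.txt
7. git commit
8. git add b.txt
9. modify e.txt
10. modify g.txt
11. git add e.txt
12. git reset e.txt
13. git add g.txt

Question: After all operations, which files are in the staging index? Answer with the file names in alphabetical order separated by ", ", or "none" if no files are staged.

Answer: g.txt

Derivation:
After op 1 (modify h.txt): modified={h.txt} staged={none}
After op 2 (modify d.txt): modified={d.txt, h.txt} staged={none}
After op 3 (git add d.txt): modified={h.txt} staged={d.txt}
After op 4 (git add h.txt): modified={none} staged={d.txt, h.txt}
After op 5 (git reset h.txt): modified={h.txt} staged={d.txt}
After op 6 (git add h.txt): modified={none} staged={d.txt, h.txt}
After op 7 (git commit): modified={none} staged={none}
After op 8 (git add b.txt): modified={none} staged={none}
After op 9 (modify e.txt): modified={e.txt} staged={none}
After op 10 (modify g.txt): modified={e.txt, g.txt} staged={none}
After op 11 (git add e.txt): modified={g.txt} staged={e.txt}
After op 12 (git reset e.txt): modified={e.txt, g.txt} staged={none}
After op 13 (git add g.txt): modified={e.txt} staged={g.txt}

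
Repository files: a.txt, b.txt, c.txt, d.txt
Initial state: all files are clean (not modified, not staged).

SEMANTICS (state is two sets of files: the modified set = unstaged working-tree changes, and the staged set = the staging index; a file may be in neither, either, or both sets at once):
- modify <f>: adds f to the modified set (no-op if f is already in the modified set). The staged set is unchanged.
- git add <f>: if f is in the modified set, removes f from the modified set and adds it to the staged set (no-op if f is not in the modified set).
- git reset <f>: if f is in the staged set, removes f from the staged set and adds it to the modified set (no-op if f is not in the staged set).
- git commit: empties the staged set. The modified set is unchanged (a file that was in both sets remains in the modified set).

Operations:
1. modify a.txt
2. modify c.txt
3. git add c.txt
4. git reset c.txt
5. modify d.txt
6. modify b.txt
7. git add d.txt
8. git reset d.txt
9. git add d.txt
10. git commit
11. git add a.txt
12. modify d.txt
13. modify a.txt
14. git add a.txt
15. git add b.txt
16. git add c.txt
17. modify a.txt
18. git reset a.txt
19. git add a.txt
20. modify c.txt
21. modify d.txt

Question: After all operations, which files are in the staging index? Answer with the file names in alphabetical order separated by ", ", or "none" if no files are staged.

After op 1 (modify a.txt): modified={a.txt} staged={none}
After op 2 (modify c.txt): modified={a.txt, c.txt} staged={none}
After op 3 (git add c.txt): modified={a.txt} staged={c.txt}
After op 4 (git reset c.txt): modified={a.txt, c.txt} staged={none}
After op 5 (modify d.txt): modified={a.txt, c.txt, d.txt} staged={none}
After op 6 (modify b.txt): modified={a.txt, b.txt, c.txt, d.txt} staged={none}
After op 7 (git add d.txt): modified={a.txt, b.txt, c.txt} staged={d.txt}
After op 8 (git reset d.txt): modified={a.txt, b.txt, c.txt, d.txt} staged={none}
After op 9 (git add d.txt): modified={a.txt, b.txt, c.txt} staged={d.txt}
After op 10 (git commit): modified={a.txt, b.txt, c.txt} staged={none}
After op 11 (git add a.txt): modified={b.txt, c.txt} staged={a.txt}
After op 12 (modify d.txt): modified={b.txt, c.txt, d.txt} staged={a.txt}
After op 13 (modify a.txt): modified={a.txt, b.txt, c.txt, d.txt} staged={a.txt}
After op 14 (git add a.txt): modified={b.txt, c.txt, d.txt} staged={a.txt}
After op 15 (git add b.txt): modified={c.txt, d.txt} staged={a.txt, b.txt}
After op 16 (git add c.txt): modified={d.txt} staged={a.txt, b.txt, c.txt}
After op 17 (modify a.txt): modified={a.txt, d.txt} staged={a.txt, b.txt, c.txt}
After op 18 (git reset a.txt): modified={a.txt, d.txt} staged={b.txt, c.txt}
After op 19 (git add a.txt): modified={d.txt} staged={a.txt, b.txt, c.txt}
After op 20 (modify c.txt): modified={c.txt, d.txt} staged={a.txt, b.txt, c.txt}
After op 21 (modify d.txt): modified={c.txt, d.txt} staged={a.txt, b.txt, c.txt}

Answer: a.txt, b.txt, c.txt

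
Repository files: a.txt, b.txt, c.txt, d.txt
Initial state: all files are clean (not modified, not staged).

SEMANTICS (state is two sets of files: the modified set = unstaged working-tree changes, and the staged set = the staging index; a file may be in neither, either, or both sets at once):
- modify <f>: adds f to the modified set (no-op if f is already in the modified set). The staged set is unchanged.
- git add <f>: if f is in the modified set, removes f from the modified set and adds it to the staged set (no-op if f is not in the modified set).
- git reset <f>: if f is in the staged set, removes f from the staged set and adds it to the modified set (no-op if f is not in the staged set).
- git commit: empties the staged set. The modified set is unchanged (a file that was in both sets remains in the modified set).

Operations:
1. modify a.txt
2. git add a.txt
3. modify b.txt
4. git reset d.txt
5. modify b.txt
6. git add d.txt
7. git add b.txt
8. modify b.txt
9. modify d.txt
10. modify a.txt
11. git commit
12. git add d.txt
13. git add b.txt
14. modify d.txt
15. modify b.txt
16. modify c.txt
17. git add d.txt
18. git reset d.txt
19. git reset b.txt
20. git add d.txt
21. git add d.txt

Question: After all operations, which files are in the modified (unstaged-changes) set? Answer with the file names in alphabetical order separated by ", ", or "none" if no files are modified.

After op 1 (modify a.txt): modified={a.txt} staged={none}
After op 2 (git add a.txt): modified={none} staged={a.txt}
After op 3 (modify b.txt): modified={b.txt} staged={a.txt}
After op 4 (git reset d.txt): modified={b.txt} staged={a.txt}
After op 5 (modify b.txt): modified={b.txt} staged={a.txt}
After op 6 (git add d.txt): modified={b.txt} staged={a.txt}
After op 7 (git add b.txt): modified={none} staged={a.txt, b.txt}
After op 8 (modify b.txt): modified={b.txt} staged={a.txt, b.txt}
After op 9 (modify d.txt): modified={b.txt, d.txt} staged={a.txt, b.txt}
After op 10 (modify a.txt): modified={a.txt, b.txt, d.txt} staged={a.txt, b.txt}
After op 11 (git commit): modified={a.txt, b.txt, d.txt} staged={none}
After op 12 (git add d.txt): modified={a.txt, b.txt} staged={d.txt}
After op 13 (git add b.txt): modified={a.txt} staged={b.txt, d.txt}
After op 14 (modify d.txt): modified={a.txt, d.txt} staged={b.txt, d.txt}
After op 15 (modify b.txt): modified={a.txt, b.txt, d.txt} staged={b.txt, d.txt}
After op 16 (modify c.txt): modified={a.txt, b.txt, c.txt, d.txt} staged={b.txt, d.txt}
After op 17 (git add d.txt): modified={a.txt, b.txt, c.txt} staged={b.txt, d.txt}
After op 18 (git reset d.txt): modified={a.txt, b.txt, c.txt, d.txt} staged={b.txt}
After op 19 (git reset b.txt): modified={a.txt, b.txt, c.txt, d.txt} staged={none}
After op 20 (git add d.txt): modified={a.txt, b.txt, c.txt} staged={d.txt}
After op 21 (git add d.txt): modified={a.txt, b.txt, c.txt} staged={d.txt}

Answer: a.txt, b.txt, c.txt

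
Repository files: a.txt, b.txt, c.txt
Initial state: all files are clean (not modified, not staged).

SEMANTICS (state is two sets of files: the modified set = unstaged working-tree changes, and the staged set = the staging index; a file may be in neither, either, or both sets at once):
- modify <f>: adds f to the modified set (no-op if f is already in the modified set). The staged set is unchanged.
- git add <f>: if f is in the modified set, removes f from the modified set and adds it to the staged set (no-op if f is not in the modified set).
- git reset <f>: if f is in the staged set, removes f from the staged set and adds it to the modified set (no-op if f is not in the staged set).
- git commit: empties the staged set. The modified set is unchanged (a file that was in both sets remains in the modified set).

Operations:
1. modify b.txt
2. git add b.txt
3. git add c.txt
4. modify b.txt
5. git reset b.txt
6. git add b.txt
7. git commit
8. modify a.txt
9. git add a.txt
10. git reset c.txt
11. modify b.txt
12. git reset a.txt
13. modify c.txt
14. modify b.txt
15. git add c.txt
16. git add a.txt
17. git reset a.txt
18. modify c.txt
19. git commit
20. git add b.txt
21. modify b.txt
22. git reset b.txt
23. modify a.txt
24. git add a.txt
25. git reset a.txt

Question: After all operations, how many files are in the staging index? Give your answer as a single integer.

Answer: 0

Derivation:
After op 1 (modify b.txt): modified={b.txt} staged={none}
After op 2 (git add b.txt): modified={none} staged={b.txt}
After op 3 (git add c.txt): modified={none} staged={b.txt}
After op 4 (modify b.txt): modified={b.txt} staged={b.txt}
After op 5 (git reset b.txt): modified={b.txt} staged={none}
After op 6 (git add b.txt): modified={none} staged={b.txt}
After op 7 (git commit): modified={none} staged={none}
After op 8 (modify a.txt): modified={a.txt} staged={none}
After op 9 (git add a.txt): modified={none} staged={a.txt}
After op 10 (git reset c.txt): modified={none} staged={a.txt}
After op 11 (modify b.txt): modified={b.txt} staged={a.txt}
After op 12 (git reset a.txt): modified={a.txt, b.txt} staged={none}
After op 13 (modify c.txt): modified={a.txt, b.txt, c.txt} staged={none}
After op 14 (modify b.txt): modified={a.txt, b.txt, c.txt} staged={none}
After op 15 (git add c.txt): modified={a.txt, b.txt} staged={c.txt}
After op 16 (git add a.txt): modified={b.txt} staged={a.txt, c.txt}
After op 17 (git reset a.txt): modified={a.txt, b.txt} staged={c.txt}
After op 18 (modify c.txt): modified={a.txt, b.txt, c.txt} staged={c.txt}
After op 19 (git commit): modified={a.txt, b.txt, c.txt} staged={none}
After op 20 (git add b.txt): modified={a.txt, c.txt} staged={b.txt}
After op 21 (modify b.txt): modified={a.txt, b.txt, c.txt} staged={b.txt}
After op 22 (git reset b.txt): modified={a.txt, b.txt, c.txt} staged={none}
After op 23 (modify a.txt): modified={a.txt, b.txt, c.txt} staged={none}
After op 24 (git add a.txt): modified={b.txt, c.txt} staged={a.txt}
After op 25 (git reset a.txt): modified={a.txt, b.txt, c.txt} staged={none}
Final staged set: {none} -> count=0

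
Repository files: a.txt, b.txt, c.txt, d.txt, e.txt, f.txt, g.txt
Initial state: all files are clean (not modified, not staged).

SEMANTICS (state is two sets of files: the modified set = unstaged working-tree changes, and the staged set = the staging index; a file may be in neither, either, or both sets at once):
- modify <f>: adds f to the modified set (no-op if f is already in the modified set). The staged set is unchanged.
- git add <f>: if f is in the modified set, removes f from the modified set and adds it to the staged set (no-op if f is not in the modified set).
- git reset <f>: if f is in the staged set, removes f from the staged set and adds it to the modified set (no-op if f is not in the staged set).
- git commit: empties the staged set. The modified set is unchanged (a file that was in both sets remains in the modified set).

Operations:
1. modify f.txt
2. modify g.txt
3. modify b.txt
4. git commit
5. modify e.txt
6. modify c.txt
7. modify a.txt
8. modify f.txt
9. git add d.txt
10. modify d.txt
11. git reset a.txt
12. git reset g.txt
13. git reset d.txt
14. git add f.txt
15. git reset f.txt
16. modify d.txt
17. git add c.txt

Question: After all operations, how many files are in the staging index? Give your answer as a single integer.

After op 1 (modify f.txt): modified={f.txt} staged={none}
After op 2 (modify g.txt): modified={f.txt, g.txt} staged={none}
After op 3 (modify b.txt): modified={b.txt, f.txt, g.txt} staged={none}
After op 4 (git commit): modified={b.txt, f.txt, g.txt} staged={none}
After op 5 (modify e.txt): modified={b.txt, e.txt, f.txt, g.txt} staged={none}
After op 6 (modify c.txt): modified={b.txt, c.txt, e.txt, f.txt, g.txt} staged={none}
After op 7 (modify a.txt): modified={a.txt, b.txt, c.txt, e.txt, f.txt, g.txt} staged={none}
After op 8 (modify f.txt): modified={a.txt, b.txt, c.txt, e.txt, f.txt, g.txt} staged={none}
After op 9 (git add d.txt): modified={a.txt, b.txt, c.txt, e.txt, f.txt, g.txt} staged={none}
After op 10 (modify d.txt): modified={a.txt, b.txt, c.txt, d.txt, e.txt, f.txt, g.txt} staged={none}
After op 11 (git reset a.txt): modified={a.txt, b.txt, c.txt, d.txt, e.txt, f.txt, g.txt} staged={none}
After op 12 (git reset g.txt): modified={a.txt, b.txt, c.txt, d.txt, e.txt, f.txt, g.txt} staged={none}
After op 13 (git reset d.txt): modified={a.txt, b.txt, c.txt, d.txt, e.txt, f.txt, g.txt} staged={none}
After op 14 (git add f.txt): modified={a.txt, b.txt, c.txt, d.txt, e.txt, g.txt} staged={f.txt}
After op 15 (git reset f.txt): modified={a.txt, b.txt, c.txt, d.txt, e.txt, f.txt, g.txt} staged={none}
After op 16 (modify d.txt): modified={a.txt, b.txt, c.txt, d.txt, e.txt, f.txt, g.txt} staged={none}
After op 17 (git add c.txt): modified={a.txt, b.txt, d.txt, e.txt, f.txt, g.txt} staged={c.txt}
Final staged set: {c.txt} -> count=1

Answer: 1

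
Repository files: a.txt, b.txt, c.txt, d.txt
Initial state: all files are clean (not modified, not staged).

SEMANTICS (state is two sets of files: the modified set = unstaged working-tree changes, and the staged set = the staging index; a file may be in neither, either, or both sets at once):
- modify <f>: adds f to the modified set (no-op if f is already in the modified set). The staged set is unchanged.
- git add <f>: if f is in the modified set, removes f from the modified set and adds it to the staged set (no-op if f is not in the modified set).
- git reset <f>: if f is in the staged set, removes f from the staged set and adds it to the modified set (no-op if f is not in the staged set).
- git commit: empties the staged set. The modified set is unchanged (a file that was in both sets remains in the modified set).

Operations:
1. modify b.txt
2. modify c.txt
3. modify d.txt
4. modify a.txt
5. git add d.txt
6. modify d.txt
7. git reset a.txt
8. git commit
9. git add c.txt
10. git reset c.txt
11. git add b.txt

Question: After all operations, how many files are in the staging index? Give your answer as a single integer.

After op 1 (modify b.txt): modified={b.txt} staged={none}
After op 2 (modify c.txt): modified={b.txt, c.txt} staged={none}
After op 3 (modify d.txt): modified={b.txt, c.txt, d.txt} staged={none}
After op 4 (modify a.txt): modified={a.txt, b.txt, c.txt, d.txt} staged={none}
After op 5 (git add d.txt): modified={a.txt, b.txt, c.txt} staged={d.txt}
After op 6 (modify d.txt): modified={a.txt, b.txt, c.txt, d.txt} staged={d.txt}
After op 7 (git reset a.txt): modified={a.txt, b.txt, c.txt, d.txt} staged={d.txt}
After op 8 (git commit): modified={a.txt, b.txt, c.txt, d.txt} staged={none}
After op 9 (git add c.txt): modified={a.txt, b.txt, d.txt} staged={c.txt}
After op 10 (git reset c.txt): modified={a.txt, b.txt, c.txt, d.txt} staged={none}
After op 11 (git add b.txt): modified={a.txt, c.txt, d.txt} staged={b.txt}
Final staged set: {b.txt} -> count=1

Answer: 1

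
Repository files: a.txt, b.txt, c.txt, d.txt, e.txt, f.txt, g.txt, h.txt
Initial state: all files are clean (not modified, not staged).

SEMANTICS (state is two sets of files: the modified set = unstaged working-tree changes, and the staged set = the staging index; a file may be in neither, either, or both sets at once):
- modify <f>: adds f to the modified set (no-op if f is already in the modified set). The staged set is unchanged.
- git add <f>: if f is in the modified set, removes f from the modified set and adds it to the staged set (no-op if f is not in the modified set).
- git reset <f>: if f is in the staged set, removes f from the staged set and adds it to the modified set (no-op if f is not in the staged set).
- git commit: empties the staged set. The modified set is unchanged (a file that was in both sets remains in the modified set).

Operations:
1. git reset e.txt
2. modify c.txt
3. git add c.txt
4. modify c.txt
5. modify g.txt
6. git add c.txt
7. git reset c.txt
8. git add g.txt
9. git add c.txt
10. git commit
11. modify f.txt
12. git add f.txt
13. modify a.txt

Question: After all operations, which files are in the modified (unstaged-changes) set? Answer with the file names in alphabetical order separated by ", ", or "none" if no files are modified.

After op 1 (git reset e.txt): modified={none} staged={none}
After op 2 (modify c.txt): modified={c.txt} staged={none}
After op 3 (git add c.txt): modified={none} staged={c.txt}
After op 4 (modify c.txt): modified={c.txt} staged={c.txt}
After op 5 (modify g.txt): modified={c.txt, g.txt} staged={c.txt}
After op 6 (git add c.txt): modified={g.txt} staged={c.txt}
After op 7 (git reset c.txt): modified={c.txt, g.txt} staged={none}
After op 8 (git add g.txt): modified={c.txt} staged={g.txt}
After op 9 (git add c.txt): modified={none} staged={c.txt, g.txt}
After op 10 (git commit): modified={none} staged={none}
After op 11 (modify f.txt): modified={f.txt} staged={none}
After op 12 (git add f.txt): modified={none} staged={f.txt}
After op 13 (modify a.txt): modified={a.txt} staged={f.txt}

Answer: a.txt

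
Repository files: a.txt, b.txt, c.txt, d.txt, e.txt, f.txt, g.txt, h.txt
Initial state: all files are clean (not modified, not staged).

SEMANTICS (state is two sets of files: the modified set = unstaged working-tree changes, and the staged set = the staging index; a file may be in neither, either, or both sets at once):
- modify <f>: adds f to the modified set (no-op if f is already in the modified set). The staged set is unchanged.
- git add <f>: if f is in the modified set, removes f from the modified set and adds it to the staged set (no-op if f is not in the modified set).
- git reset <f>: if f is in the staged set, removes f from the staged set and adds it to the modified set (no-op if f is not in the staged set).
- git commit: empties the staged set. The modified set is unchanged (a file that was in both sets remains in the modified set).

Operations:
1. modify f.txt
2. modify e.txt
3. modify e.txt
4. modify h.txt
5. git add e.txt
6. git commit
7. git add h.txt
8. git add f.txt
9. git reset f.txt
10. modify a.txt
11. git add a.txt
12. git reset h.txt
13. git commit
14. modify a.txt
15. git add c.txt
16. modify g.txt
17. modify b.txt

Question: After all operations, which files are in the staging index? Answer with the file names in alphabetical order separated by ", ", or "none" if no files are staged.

After op 1 (modify f.txt): modified={f.txt} staged={none}
After op 2 (modify e.txt): modified={e.txt, f.txt} staged={none}
After op 3 (modify e.txt): modified={e.txt, f.txt} staged={none}
After op 4 (modify h.txt): modified={e.txt, f.txt, h.txt} staged={none}
After op 5 (git add e.txt): modified={f.txt, h.txt} staged={e.txt}
After op 6 (git commit): modified={f.txt, h.txt} staged={none}
After op 7 (git add h.txt): modified={f.txt} staged={h.txt}
After op 8 (git add f.txt): modified={none} staged={f.txt, h.txt}
After op 9 (git reset f.txt): modified={f.txt} staged={h.txt}
After op 10 (modify a.txt): modified={a.txt, f.txt} staged={h.txt}
After op 11 (git add a.txt): modified={f.txt} staged={a.txt, h.txt}
After op 12 (git reset h.txt): modified={f.txt, h.txt} staged={a.txt}
After op 13 (git commit): modified={f.txt, h.txt} staged={none}
After op 14 (modify a.txt): modified={a.txt, f.txt, h.txt} staged={none}
After op 15 (git add c.txt): modified={a.txt, f.txt, h.txt} staged={none}
After op 16 (modify g.txt): modified={a.txt, f.txt, g.txt, h.txt} staged={none}
After op 17 (modify b.txt): modified={a.txt, b.txt, f.txt, g.txt, h.txt} staged={none}

Answer: none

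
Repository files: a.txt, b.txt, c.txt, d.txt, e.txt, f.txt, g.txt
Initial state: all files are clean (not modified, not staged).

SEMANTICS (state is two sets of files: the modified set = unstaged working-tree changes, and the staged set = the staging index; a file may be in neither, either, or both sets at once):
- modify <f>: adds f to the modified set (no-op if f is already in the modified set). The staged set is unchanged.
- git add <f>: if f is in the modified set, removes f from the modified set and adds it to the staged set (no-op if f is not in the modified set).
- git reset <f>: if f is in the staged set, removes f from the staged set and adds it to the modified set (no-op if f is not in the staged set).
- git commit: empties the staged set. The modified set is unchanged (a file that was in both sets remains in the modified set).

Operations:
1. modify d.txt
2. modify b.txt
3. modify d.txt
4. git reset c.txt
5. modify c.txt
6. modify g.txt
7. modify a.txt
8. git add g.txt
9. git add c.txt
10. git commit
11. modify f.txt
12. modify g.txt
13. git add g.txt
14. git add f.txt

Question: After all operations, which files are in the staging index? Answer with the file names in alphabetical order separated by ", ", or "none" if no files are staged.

Answer: f.txt, g.txt

Derivation:
After op 1 (modify d.txt): modified={d.txt} staged={none}
After op 2 (modify b.txt): modified={b.txt, d.txt} staged={none}
After op 3 (modify d.txt): modified={b.txt, d.txt} staged={none}
After op 4 (git reset c.txt): modified={b.txt, d.txt} staged={none}
After op 5 (modify c.txt): modified={b.txt, c.txt, d.txt} staged={none}
After op 6 (modify g.txt): modified={b.txt, c.txt, d.txt, g.txt} staged={none}
After op 7 (modify a.txt): modified={a.txt, b.txt, c.txt, d.txt, g.txt} staged={none}
After op 8 (git add g.txt): modified={a.txt, b.txt, c.txt, d.txt} staged={g.txt}
After op 9 (git add c.txt): modified={a.txt, b.txt, d.txt} staged={c.txt, g.txt}
After op 10 (git commit): modified={a.txt, b.txt, d.txt} staged={none}
After op 11 (modify f.txt): modified={a.txt, b.txt, d.txt, f.txt} staged={none}
After op 12 (modify g.txt): modified={a.txt, b.txt, d.txt, f.txt, g.txt} staged={none}
After op 13 (git add g.txt): modified={a.txt, b.txt, d.txt, f.txt} staged={g.txt}
After op 14 (git add f.txt): modified={a.txt, b.txt, d.txt} staged={f.txt, g.txt}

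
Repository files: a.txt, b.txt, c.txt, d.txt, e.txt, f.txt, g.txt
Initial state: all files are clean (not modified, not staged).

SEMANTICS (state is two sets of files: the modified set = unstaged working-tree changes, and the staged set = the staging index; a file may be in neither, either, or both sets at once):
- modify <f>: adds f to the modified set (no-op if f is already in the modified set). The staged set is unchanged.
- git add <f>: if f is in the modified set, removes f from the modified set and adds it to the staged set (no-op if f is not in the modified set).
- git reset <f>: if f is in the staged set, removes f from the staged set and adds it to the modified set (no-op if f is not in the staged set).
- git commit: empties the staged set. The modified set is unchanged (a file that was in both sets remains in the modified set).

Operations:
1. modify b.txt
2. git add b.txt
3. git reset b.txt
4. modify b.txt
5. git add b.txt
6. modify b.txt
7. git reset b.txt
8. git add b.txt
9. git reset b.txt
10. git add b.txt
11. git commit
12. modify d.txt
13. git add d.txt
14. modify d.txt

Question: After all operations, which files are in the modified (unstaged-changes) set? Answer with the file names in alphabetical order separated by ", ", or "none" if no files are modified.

Answer: d.txt

Derivation:
After op 1 (modify b.txt): modified={b.txt} staged={none}
After op 2 (git add b.txt): modified={none} staged={b.txt}
After op 3 (git reset b.txt): modified={b.txt} staged={none}
After op 4 (modify b.txt): modified={b.txt} staged={none}
After op 5 (git add b.txt): modified={none} staged={b.txt}
After op 6 (modify b.txt): modified={b.txt} staged={b.txt}
After op 7 (git reset b.txt): modified={b.txt} staged={none}
After op 8 (git add b.txt): modified={none} staged={b.txt}
After op 9 (git reset b.txt): modified={b.txt} staged={none}
After op 10 (git add b.txt): modified={none} staged={b.txt}
After op 11 (git commit): modified={none} staged={none}
After op 12 (modify d.txt): modified={d.txt} staged={none}
After op 13 (git add d.txt): modified={none} staged={d.txt}
After op 14 (modify d.txt): modified={d.txt} staged={d.txt}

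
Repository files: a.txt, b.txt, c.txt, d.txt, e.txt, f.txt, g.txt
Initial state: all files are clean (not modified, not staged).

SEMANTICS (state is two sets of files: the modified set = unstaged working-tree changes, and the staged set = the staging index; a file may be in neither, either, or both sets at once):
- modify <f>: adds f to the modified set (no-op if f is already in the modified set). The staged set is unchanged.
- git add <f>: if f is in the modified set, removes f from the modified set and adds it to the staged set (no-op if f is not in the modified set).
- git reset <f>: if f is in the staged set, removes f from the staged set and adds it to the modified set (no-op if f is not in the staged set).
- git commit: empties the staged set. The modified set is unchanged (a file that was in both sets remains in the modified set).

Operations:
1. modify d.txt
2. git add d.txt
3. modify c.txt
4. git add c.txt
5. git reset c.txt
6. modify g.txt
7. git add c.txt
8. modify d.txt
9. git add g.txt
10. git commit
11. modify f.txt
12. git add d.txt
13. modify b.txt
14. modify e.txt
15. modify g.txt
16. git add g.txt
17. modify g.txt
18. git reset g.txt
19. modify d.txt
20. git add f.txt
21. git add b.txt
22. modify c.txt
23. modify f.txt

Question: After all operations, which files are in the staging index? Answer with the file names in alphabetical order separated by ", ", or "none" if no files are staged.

After op 1 (modify d.txt): modified={d.txt} staged={none}
After op 2 (git add d.txt): modified={none} staged={d.txt}
After op 3 (modify c.txt): modified={c.txt} staged={d.txt}
After op 4 (git add c.txt): modified={none} staged={c.txt, d.txt}
After op 5 (git reset c.txt): modified={c.txt} staged={d.txt}
After op 6 (modify g.txt): modified={c.txt, g.txt} staged={d.txt}
After op 7 (git add c.txt): modified={g.txt} staged={c.txt, d.txt}
After op 8 (modify d.txt): modified={d.txt, g.txt} staged={c.txt, d.txt}
After op 9 (git add g.txt): modified={d.txt} staged={c.txt, d.txt, g.txt}
After op 10 (git commit): modified={d.txt} staged={none}
After op 11 (modify f.txt): modified={d.txt, f.txt} staged={none}
After op 12 (git add d.txt): modified={f.txt} staged={d.txt}
After op 13 (modify b.txt): modified={b.txt, f.txt} staged={d.txt}
After op 14 (modify e.txt): modified={b.txt, e.txt, f.txt} staged={d.txt}
After op 15 (modify g.txt): modified={b.txt, e.txt, f.txt, g.txt} staged={d.txt}
After op 16 (git add g.txt): modified={b.txt, e.txt, f.txt} staged={d.txt, g.txt}
After op 17 (modify g.txt): modified={b.txt, e.txt, f.txt, g.txt} staged={d.txt, g.txt}
After op 18 (git reset g.txt): modified={b.txt, e.txt, f.txt, g.txt} staged={d.txt}
After op 19 (modify d.txt): modified={b.txt, d.txt, e.txt, f.txt, g.txt} staged={d.txt}
After op 20 (git add f.txt): modified={b.txt, d.txt, e.txt, g.txt} staged={d.txt, f.txt}
After op 21 (git add b.txt): modified={d.txt, e.txt, g.txt} staged={b.txt, d.txt, f.txt}
After op 22 (modify c.txt): modified={c.txt, d.txt, e.txt, g.txt} staged={b.txt, d.txt, f.txt}
After op 23 (modify f.txt): modified={c.txt, d.txt, e.txt, f.txt, g.txt} staged={b.txt, d.txt, f.txt}

Answer: b.txt, d.txt, f.txt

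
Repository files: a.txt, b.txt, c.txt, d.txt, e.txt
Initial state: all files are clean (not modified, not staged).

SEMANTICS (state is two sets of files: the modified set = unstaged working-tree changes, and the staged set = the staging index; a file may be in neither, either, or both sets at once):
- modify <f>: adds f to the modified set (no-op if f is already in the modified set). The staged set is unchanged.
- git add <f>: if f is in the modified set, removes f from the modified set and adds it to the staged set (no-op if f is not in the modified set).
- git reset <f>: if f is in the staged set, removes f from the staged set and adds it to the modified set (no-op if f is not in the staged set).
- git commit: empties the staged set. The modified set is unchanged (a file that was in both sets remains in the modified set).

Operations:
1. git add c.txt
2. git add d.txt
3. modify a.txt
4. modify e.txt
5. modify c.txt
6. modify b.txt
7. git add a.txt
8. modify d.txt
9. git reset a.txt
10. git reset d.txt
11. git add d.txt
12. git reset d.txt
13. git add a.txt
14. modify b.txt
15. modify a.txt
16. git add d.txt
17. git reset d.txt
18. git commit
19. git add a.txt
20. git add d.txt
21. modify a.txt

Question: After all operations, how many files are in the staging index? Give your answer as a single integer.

After op 1 (git add c.txt): modified={none} staged={none}
After op 2 (git add d.txt): modified={none} staged={none}
After op 3 (modify a.txt): modified={a.txt} staged={none}
After op 4 (modify e.txt): modified={a.txt, e.txt} staged={none}
After op 5 (modify c.txt): modified={a.txt, c.txt, e.txt} staged={none}
After op 6 (modify b.txt): modified={a.txt, b.txt, c.txt, e.txt} staged={none}
After op 7 (git add a.txt): modified={b.txt, c.txt, e.txt} staged={a.txt}
After op 8 (modify d.txt): modified={b.txt, c.txt, d.txt, e.txt} staged={a.txt}
After op 9 (git reset a.txt): modified={a.txt, b.txt, c.txt, d.txt, e.txt} staged={none}
After op 10 (git reset d.txt): modified={a.txt, b.txt, c.txt, d.txt, e.txt} staged={none}
After op 11 (git add d.txt): modified={a.txt, b.txt, c.txt, e.txt} staged={d.txt}
After op 12 (git reset d.txt): modified={a.txt, b.txt, c.txt, d.txt, e.txt} staged={none}
After op 13 (git add a.txt): modified={b.txt, c.txt, d.txt, e.txt} staged={a.txt}
After op 14 (modify b.txt): modified={b.txt, c.txt, d.txt, e.txt} staged={a.txt}
After op 15 (modify a.txt): modified={a.txt, b.txt, c.txt, d.txt, e.txt} staged={a.txt}
After op 16 (git add d.txt): modified={a.txt, b.txt, c.txt, e.txt} staged={a.txt, d.txt}
After op 17 (git reset d.txt): modified={a.txt, b.txt, c.txt, d.txt, e.txt} staged={a.txt}
After op 18 (git commit): modified={a.txt, b.txt, c.txt, d.txt, e.txt} staged={none}
After op 19 (git add a.txt): modified={b.txt, c.txt, d.txt, e.txt} staged={a.txt}
After op 20 (git add d.txt): modified={b.txt, c.txt, e.txt} staged={a.txt, d.txt}
After op 21 (modify a.txt): modified={a.txt, b.txt, c.txt, e.txt} staged={a.txt, d.txt}
Final staged set: {a.txt, d.txt} -> count=2

Answer: 2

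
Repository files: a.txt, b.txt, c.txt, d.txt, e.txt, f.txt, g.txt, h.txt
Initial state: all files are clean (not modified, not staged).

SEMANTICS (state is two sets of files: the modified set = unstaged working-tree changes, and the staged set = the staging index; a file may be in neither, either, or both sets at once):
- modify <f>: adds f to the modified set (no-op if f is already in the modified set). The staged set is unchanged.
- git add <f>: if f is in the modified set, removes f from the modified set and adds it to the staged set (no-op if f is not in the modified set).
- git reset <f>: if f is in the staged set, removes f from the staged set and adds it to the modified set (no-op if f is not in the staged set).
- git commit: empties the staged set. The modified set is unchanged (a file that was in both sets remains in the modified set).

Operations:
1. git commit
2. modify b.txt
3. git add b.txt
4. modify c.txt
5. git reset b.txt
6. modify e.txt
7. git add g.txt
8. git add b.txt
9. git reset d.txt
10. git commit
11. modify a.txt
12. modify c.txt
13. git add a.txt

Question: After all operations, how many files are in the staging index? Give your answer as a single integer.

After op 1 (git commit): modified={none} staged={none}
After op 2 (modify b.txt): modified={b.txt} staged={none}
After op 3 (git add b.txt): modified={none} staged={b.txt}
After op 4 (modify c.txt): modified={c.txt} staged={b.txt}
After op 5 (git reset b.txt): modified={b.txt, c.txt} staged={none}
After op 6 (modify e.txt): modified={b.txt, c.txt, e.txt} staged={none}
After op 7 (git add g.txt): modified={b.txt, c.txt, e.txt} staged={none}
After op 8 (git add b.txt): modified={c.txt, e.txt} staged={b.txt}
After op 9 (git reset d.txt): modified={c.txt, e.txt} staged={b.txt}
After op 10 (git commit): modified={c.txt, e.txt} staged={none}
After op 11 (modify a.txt): modified={a.txt, c.txt, e.txt} staged={none}
After op 12 (modify c.txt): modified={a.txt, c.txt, e.txt} staged={none}
After op 13 (git add a.txt): modified={c.txt, e.txt} staged={a.txt}
Final staged set: {a.txt} -> count=1

Answer: 1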